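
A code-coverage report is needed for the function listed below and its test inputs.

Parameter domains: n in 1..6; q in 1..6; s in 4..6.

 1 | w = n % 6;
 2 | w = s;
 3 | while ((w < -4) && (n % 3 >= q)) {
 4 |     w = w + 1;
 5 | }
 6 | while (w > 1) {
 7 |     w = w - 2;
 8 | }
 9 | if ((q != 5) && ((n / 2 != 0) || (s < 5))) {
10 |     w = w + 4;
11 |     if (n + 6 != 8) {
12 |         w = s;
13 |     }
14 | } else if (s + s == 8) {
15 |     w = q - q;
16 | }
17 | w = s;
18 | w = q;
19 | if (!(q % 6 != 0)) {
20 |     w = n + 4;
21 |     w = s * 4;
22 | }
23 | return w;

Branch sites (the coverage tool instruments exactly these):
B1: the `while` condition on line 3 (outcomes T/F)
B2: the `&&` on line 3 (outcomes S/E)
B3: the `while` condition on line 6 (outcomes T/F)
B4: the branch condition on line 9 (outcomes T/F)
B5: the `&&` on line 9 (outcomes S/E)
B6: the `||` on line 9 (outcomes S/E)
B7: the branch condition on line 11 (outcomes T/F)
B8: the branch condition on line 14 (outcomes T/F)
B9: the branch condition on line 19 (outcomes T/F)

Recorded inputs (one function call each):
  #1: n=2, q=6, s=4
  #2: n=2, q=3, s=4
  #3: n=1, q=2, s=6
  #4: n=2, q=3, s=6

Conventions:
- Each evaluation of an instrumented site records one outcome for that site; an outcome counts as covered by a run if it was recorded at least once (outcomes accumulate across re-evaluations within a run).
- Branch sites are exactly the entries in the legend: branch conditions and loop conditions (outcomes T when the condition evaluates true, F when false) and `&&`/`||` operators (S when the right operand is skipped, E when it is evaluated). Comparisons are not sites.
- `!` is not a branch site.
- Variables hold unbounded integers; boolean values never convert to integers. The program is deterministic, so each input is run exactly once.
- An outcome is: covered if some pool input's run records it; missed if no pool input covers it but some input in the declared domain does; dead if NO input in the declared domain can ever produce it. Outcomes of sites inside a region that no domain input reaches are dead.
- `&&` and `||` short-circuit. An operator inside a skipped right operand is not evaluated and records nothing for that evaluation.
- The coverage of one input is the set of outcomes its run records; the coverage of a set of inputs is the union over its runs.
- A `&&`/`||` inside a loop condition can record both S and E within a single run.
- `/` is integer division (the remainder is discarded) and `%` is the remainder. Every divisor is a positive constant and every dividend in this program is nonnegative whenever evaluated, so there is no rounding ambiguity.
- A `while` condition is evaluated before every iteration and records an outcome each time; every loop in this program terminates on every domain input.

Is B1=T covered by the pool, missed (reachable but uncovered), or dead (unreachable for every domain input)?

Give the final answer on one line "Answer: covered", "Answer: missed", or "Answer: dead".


no pool input records B1=T
checking all 108 inputs in the declared domain: B1=T is never recorded -> dead
Answer: dead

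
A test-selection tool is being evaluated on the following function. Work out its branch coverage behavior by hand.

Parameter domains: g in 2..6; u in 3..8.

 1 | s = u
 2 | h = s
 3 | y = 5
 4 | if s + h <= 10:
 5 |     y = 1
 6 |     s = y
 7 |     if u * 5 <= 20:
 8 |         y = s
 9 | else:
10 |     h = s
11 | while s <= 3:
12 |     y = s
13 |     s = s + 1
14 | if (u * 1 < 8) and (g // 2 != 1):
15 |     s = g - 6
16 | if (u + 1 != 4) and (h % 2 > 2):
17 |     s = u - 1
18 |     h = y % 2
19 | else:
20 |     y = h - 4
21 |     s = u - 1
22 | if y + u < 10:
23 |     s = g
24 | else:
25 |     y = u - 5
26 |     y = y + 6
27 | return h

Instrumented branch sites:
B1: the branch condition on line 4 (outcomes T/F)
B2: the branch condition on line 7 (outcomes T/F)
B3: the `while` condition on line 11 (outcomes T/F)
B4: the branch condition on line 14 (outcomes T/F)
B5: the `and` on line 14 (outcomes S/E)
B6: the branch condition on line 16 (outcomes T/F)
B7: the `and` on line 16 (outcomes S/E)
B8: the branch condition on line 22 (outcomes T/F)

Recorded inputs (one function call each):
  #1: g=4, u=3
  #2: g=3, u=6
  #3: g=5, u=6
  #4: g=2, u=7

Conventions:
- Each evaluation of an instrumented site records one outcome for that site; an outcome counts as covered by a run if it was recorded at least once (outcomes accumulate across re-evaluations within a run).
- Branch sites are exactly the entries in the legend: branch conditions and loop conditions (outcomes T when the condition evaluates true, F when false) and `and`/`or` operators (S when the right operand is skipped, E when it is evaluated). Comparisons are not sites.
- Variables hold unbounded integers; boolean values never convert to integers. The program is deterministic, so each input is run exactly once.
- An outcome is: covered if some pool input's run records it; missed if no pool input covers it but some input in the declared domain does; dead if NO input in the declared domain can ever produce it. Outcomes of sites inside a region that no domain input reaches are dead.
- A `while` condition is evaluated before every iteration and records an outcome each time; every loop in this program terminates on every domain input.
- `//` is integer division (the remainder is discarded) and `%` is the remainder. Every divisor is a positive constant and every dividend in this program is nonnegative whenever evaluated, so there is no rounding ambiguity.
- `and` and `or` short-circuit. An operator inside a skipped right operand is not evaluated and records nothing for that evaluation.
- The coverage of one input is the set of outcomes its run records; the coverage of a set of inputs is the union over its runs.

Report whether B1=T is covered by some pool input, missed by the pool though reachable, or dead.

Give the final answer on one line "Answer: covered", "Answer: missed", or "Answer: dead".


B1=T is recorded by pool input(s) 1 -> covered
Answer: covered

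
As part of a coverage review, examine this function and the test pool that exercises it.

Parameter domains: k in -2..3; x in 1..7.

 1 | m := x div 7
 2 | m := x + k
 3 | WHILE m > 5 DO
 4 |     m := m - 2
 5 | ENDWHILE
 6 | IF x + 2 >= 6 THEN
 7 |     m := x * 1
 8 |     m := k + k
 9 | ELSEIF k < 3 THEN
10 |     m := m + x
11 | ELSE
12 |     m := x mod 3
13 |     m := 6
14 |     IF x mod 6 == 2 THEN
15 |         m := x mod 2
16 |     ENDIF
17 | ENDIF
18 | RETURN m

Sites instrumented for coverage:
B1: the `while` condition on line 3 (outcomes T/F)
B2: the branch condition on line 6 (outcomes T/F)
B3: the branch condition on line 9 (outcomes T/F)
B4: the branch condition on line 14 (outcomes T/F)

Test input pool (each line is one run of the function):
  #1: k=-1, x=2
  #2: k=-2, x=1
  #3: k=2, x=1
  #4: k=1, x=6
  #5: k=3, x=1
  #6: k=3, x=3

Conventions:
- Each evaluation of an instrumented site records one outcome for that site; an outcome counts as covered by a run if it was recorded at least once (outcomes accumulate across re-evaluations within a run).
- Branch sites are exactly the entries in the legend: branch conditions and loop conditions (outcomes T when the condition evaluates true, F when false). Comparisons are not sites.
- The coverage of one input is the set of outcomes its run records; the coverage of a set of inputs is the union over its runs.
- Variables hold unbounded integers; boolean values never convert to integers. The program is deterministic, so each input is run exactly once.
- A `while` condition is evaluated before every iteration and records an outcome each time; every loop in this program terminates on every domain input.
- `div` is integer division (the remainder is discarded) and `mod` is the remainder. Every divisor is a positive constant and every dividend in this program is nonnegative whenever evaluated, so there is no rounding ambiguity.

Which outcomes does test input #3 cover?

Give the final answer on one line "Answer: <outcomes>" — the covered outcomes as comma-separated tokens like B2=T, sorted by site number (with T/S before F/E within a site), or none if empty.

Simulating input #3 (k=2, x=1) step by step:
  B1->F, B2->F, B3->T
collecting distinct outcomes: B1=F, B2=F, B3=T

Answer: B1=F, B2=F, B3=T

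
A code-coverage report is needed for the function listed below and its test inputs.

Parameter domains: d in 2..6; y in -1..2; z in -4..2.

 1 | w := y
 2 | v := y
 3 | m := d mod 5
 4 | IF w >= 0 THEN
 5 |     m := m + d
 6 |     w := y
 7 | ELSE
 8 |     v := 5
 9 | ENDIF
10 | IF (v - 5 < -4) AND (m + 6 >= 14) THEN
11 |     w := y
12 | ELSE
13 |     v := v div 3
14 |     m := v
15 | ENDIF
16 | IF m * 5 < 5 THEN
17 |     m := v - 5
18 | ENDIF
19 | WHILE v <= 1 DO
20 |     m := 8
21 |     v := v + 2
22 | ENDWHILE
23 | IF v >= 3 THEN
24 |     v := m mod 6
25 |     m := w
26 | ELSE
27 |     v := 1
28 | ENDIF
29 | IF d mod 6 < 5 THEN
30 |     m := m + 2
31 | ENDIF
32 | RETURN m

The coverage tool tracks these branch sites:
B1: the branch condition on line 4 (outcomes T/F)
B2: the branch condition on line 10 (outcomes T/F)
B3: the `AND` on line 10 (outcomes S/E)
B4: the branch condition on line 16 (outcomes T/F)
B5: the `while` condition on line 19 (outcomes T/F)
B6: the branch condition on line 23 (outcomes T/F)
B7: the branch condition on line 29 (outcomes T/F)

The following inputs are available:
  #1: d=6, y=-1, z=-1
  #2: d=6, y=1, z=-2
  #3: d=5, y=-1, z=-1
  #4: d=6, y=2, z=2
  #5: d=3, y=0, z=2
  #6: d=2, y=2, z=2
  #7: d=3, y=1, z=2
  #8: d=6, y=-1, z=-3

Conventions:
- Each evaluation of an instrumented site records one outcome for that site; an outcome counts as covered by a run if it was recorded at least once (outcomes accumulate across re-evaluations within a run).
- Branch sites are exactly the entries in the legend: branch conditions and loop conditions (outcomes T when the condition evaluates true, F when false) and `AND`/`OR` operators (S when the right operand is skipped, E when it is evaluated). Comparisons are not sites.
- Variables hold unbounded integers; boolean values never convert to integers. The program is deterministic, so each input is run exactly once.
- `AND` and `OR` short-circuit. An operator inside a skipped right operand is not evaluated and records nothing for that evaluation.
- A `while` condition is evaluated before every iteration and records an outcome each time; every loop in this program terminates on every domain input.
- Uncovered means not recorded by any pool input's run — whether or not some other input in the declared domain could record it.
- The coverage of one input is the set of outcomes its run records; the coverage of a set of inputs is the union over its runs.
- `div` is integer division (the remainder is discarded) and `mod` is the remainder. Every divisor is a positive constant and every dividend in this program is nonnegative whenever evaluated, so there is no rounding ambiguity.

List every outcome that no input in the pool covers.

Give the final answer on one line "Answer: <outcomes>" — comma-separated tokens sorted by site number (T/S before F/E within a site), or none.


run #1 (d=6, y=-1, z=-1) runs B1->F, B3->S, B2->F, B4->F, B5->T, B5->F, B6->T, B7->T; records B1=F, B2=F, B3=S, B4=F, B5=T, B5=F, B6=T, B7=T
run #2 (d=6, y=1, z=-2) runs B1->T, B3->S, B2->F, B4->T, B5->T, B5->F, B6->F, B7->T; records B1=T, B2=F, B3=S, B4=T, B5=T, B5=F, B6=F, B7=T
run #3 (d=5, y=-1, z=-1) runs B1->F, B3->S, B2->F, B4->F, B5->T, B5->F, B6->T, B7->F; records B1=F, B2=F, B3=S, B4=F, B5=T, B5=F, B6=T, B7=F
run #4 (d=6, y=2, z=2) runs B1->T, B3->S, B2->F, B4->T, B5->T, B5->F, B6->F, B7->T; records B1=T, B2=F, B3=S, B4=T, B5=T, B5=F, B6=F, B7=T
run #5 (d=3, y=0, z=2) runs B1->T, B3->E, B2->F, B4->T, B5->T, B5->F, B6->F, B7->T; records B1=T, B2=F, B3=E, B4=T, B5=T, B5=F, B6=F, B7=T
run #6 (d=2, y=2, z=2) runs B1->T, B3->S, B2->F, B4->T, B5->T, B5->F, B6->F, B7->T; records B1=T, B2=F, B3=S, B4=T, B5=T, B5=F, B6=F, B7=T
run #7 (d=3, y=1, z=2) runs B1->T, B3->S, B2->F, B4->T, B5->T, B5->F, B6->F, B7->T; records B1=T, B2=F, B3=S, B4=T, B5=T, B5=F, B6=F, B7=T
run #8 (d=6, y=-1, z=-3) runs B1->F, B3->S, B2->F, B4->F, B5->T, B5->F, B6->T, B7->T; records B1=F, B2=F, B3=S, B4=F, B5=T, B5=F, B6=T, B7=T
union over the pool: B1=T, B1=F, B2=F, B3=S, B3=E, B4=T, B4=F, B5=T, B5=F, B6=T, B6=F, B7=T, B7=F
uncovered (1 of 14): B2=T
Answer: B2=T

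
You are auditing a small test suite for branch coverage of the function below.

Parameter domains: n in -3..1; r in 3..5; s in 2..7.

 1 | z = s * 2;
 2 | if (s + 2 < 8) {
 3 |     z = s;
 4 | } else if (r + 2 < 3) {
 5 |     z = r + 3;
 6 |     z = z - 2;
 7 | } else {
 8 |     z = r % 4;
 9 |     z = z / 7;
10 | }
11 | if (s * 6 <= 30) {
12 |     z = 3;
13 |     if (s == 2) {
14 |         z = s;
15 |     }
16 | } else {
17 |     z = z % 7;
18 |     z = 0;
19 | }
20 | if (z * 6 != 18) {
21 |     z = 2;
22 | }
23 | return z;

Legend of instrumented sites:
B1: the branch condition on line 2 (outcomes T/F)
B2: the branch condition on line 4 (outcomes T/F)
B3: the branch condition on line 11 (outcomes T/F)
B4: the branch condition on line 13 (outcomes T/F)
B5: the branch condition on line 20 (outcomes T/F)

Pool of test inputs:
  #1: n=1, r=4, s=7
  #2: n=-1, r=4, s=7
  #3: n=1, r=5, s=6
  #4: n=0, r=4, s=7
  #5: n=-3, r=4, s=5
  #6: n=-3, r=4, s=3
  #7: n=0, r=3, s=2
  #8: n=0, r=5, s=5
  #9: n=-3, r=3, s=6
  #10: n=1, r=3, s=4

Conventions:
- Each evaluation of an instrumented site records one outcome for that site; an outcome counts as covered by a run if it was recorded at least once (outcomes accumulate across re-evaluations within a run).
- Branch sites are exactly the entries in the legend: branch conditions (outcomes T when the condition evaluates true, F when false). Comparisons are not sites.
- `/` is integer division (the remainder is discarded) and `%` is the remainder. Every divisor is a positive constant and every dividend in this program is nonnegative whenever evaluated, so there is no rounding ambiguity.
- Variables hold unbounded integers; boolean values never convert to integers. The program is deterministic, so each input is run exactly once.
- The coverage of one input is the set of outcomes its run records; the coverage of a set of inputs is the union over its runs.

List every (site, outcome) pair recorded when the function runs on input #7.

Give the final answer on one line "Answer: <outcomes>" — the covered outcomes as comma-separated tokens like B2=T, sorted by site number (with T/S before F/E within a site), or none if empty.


Simulating input #7 (n=0, r=3, s=2) step by step:
  B1->T, B3->T, B4->T, B5->T
distinct outcomes covered: B1=T, B3=T, B4=T, B5=T
Answer: B1=T, B3=T, B4=T, B5=T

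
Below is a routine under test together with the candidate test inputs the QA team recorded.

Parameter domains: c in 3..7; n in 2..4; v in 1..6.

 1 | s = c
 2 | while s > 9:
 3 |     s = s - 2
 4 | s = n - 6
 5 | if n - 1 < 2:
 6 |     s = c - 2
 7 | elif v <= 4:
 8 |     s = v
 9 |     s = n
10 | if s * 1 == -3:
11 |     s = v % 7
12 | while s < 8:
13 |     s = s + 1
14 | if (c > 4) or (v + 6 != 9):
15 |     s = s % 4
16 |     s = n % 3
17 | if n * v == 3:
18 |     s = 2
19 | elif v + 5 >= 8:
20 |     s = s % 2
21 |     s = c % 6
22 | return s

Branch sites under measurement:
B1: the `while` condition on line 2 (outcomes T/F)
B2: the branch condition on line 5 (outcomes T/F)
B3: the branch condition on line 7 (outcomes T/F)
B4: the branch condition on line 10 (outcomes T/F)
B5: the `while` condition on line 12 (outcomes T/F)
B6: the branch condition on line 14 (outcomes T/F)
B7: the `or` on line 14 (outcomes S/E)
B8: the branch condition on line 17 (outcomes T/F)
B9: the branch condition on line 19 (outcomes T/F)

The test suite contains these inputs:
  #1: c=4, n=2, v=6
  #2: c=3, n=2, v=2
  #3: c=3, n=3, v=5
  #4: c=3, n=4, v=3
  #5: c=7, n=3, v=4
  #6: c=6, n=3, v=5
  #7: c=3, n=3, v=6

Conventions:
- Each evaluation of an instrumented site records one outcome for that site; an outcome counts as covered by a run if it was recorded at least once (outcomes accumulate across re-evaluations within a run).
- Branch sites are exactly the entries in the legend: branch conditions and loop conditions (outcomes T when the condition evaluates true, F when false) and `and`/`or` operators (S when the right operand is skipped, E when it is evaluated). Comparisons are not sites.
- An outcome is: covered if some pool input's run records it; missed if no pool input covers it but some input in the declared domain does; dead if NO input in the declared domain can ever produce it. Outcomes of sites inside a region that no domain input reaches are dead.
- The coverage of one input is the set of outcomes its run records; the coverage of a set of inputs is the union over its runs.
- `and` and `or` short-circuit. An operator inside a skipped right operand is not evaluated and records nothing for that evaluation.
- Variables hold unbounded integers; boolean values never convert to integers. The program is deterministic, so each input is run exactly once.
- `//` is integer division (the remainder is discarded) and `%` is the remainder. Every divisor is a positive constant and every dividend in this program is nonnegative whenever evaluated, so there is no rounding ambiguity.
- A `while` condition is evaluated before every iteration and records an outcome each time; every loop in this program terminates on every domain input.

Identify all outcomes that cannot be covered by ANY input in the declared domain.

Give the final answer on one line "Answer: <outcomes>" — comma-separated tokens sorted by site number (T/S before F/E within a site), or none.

sweeping the full domain (90 inputs) for each outcome:
  B1=T: unreachable across the whole domain -> dead
  reachable outcomes have witnesses, e.g. B1=F (e.g. c=3, n=2, v=1), B2=T (e.g. c=3, n=2, v=1), B2=F (e.g. c=3, n=3, v=1), B3=T (e.g. c=3, n=3, v=1)

Answer: B1=T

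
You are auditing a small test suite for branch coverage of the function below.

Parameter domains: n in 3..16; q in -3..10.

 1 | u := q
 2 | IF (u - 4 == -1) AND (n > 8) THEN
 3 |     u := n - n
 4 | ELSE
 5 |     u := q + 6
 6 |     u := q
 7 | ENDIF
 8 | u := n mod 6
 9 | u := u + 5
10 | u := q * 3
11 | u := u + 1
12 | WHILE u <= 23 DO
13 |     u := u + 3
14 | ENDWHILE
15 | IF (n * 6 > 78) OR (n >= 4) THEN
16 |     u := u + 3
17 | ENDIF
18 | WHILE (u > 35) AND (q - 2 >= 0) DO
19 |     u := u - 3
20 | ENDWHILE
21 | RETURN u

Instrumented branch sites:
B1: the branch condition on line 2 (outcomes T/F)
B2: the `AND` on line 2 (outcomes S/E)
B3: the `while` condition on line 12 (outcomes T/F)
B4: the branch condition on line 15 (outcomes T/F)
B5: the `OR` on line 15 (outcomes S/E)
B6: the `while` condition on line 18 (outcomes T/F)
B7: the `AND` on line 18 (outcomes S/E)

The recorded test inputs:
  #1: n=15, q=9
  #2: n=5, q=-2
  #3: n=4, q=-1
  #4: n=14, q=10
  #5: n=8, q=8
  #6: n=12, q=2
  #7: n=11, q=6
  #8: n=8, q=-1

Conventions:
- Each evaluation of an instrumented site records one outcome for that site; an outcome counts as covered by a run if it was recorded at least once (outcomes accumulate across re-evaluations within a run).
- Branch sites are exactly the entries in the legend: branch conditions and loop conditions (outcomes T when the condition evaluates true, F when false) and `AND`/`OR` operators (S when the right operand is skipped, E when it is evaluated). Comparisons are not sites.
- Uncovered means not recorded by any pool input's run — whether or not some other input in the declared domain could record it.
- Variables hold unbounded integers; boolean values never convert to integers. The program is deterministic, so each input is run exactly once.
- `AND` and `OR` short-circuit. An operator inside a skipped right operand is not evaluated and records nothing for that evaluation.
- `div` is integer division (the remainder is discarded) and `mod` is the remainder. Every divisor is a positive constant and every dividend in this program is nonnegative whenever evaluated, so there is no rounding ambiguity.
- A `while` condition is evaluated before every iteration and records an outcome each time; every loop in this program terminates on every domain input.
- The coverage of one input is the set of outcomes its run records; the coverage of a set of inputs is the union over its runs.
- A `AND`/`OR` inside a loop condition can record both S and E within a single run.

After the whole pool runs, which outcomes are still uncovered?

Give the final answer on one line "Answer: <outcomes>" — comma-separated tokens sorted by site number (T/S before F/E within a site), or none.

input #1 (n=15, q=9): events B2->S, B1->F, B3->F, B5->S, B4->T, B7->S, B6->F; covers B1=F, B2=S, B3=F, B4=T, B5=S, B6=F, B7=S
input #2 (n=5, q=-2): events B2->S, B1->F, B3->T, B3->T, B3->T, B3->T, B3->T, B3->T, B3->T, B3->T, B3->T, B3->T, B3->F, B5->E, ...; covers B1=F, B2=S, B3=T, B3=F, B4=T, B5=E, B6=F, B7=S
input #3 (n=4, q=-1): events B2->S, B1->F, B3->T, B3->T, B3->T, B3->T, B3->T, B3->T, B3->T, B3->T, B3->T, B3->F, B5->E, B4->T, ...; covers B1=F, B2=S, B3=T, B3=F, B4=T, B5=E, B6=F, B7=S
input #4 (n=14, q=10): events B2->S, B1->F, B3->F, B5->S, B4->T, B7->S, B6->F; covers B1=F, B2=S, B3=F, B4=T, B5=S, B6=F, B7=S
input #5 (n=8, q=8): events B2->S, B1->F, B3->F, B5->E, B4->T, B7->S, B6->F; covers B1=F, B2=S, B3=F, B4=T, B5=E, B6=F, B7=S
input #6 (n=12, q=2): events B2->S, B1->F, B3->T, B3->T, B3->T, B3->T, B3->T, B3->T, B3->F, B5->E, B4->T, B7->S, B6->F; covers B1=F, B2=S, B3=T, B3=F, B4=T, B5=E, B6=F, B7=S
input #7 (n=11, q=6): events B2->S, B1->F, B3->T, B3->T, B3->F, B5->E, B4->T, B7->S, B6->F; covers B1=F, B2=S, B3=T, B3=F, B4=T, B5=E, B6=F, B7=S
input #8 (n=8, q=-1): events B2->S, B1->F, B3->T, B3->T, B3->T, B3->T, B3->T, B3->T, B3->T, B3->T, B3->T, B3->F, B5->E, B4->T, ...; covers B1=F, B2=S, B3=T, B3=F, B4=T, B5=E, B6=F, B7=S
union over the pool: B1=F, B2=S, B3=T, B3=F, B4=T, B5=S, B5=E, B6=F, B7=S
uncovered (5 of 14): B1=T, B2=E, B4=F, B6=T, B7=E

Answer: B1=T, B2=E, B4=F, B6=T, B7=E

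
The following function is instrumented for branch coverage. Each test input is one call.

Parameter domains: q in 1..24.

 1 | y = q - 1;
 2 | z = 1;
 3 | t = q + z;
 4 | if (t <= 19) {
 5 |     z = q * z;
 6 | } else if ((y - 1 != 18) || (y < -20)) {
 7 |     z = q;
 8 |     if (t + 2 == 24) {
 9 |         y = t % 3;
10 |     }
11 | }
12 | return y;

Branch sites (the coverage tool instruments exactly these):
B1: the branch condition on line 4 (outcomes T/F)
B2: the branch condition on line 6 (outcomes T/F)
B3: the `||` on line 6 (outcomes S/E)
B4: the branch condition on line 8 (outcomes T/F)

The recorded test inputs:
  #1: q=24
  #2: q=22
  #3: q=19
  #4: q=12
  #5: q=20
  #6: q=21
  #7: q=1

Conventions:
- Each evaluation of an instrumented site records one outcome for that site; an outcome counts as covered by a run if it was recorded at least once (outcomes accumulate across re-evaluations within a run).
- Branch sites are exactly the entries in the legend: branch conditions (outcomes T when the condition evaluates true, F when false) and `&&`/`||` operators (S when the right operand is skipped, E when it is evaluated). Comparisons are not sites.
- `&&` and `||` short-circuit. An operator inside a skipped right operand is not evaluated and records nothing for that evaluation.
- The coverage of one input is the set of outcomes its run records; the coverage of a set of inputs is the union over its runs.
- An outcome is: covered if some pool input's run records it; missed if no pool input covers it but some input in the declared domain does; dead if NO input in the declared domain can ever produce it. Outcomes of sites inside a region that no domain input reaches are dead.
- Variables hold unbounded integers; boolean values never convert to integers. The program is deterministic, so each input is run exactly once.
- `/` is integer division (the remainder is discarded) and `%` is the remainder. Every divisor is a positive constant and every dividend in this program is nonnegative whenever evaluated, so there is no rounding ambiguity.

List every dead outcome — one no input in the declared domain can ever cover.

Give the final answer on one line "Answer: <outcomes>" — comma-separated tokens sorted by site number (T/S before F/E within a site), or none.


sweeping the full domain (24 inputs) for each outcome:
  reachable outcomes have witnesses, e.g. B1=T (e.g. q=1), B1=F (e.g. q=19), B2=T (e.g. q=19), B2=F (e.g. q=20)
Answer: none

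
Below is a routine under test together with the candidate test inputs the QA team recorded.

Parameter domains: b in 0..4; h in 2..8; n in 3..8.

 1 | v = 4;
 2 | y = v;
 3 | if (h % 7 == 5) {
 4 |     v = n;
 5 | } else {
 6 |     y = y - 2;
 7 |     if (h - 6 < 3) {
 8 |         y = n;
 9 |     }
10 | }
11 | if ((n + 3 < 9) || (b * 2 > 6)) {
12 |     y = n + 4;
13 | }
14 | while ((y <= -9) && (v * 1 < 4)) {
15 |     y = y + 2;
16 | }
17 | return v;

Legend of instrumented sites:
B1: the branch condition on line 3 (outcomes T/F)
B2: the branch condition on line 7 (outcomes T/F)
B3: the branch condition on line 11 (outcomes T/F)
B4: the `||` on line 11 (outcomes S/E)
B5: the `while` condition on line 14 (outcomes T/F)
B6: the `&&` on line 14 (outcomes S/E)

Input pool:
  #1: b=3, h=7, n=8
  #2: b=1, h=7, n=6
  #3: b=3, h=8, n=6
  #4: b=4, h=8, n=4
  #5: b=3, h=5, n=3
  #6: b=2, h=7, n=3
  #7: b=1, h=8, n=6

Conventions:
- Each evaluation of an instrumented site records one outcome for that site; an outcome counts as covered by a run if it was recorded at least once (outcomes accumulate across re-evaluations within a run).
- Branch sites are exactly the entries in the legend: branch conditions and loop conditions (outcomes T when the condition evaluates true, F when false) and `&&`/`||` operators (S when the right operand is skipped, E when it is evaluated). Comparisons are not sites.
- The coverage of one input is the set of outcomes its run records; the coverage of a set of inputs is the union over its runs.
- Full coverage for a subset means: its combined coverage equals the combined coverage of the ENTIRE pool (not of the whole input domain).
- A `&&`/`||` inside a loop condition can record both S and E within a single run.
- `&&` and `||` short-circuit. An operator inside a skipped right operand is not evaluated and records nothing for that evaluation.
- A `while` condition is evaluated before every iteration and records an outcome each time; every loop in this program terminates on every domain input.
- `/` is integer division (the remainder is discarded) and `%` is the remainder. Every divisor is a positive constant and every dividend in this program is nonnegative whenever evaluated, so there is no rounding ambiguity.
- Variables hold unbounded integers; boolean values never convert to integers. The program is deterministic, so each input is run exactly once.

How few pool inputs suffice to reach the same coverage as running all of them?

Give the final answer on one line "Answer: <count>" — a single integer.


input #1 (b=3, h=7, n=8): covers B1=F, B2=T, B3=F, B4=E, B5=F, B6=S
input #2 (b=1, h=7, n=6): covers B1=F, B2=T, B3=F, B4=E, B5=F, B6=S
input #3 (b=3, h=8, n=6): covers B1=F, B2=T, B3=F, B4=E, B5=F, B6=S
input #4 (b=4, h=8, n=4): covers B1=F, B2=T, B3=T, B4=S, B5=F, B6=S
input #5 (b=3, h=5, n=3): covers B1=T, B3=T, B4=S, B5=F, B6=S
input #6 (b=2, h=7, n=3): covers B1=F, B2=T, B3=T, B4=S, B5=F, B6=S
input #7 (b=1, h=8, n=6): covers B1=F, B2=T, B3=F, B4=E, B5=F, B6=S
the full pool covers 9 outcomes: B1=T, B1=F, B2=T, B3=T, B3=F, B4=S, B4=E, B5=F, B6=S
every size-1 subset falls short of the 9 outcomes (best: 6/9)
size 2: inputs {1, 5} cover all 9 outcomes, and no lexicographically smaller subset of this size does
Answer: 2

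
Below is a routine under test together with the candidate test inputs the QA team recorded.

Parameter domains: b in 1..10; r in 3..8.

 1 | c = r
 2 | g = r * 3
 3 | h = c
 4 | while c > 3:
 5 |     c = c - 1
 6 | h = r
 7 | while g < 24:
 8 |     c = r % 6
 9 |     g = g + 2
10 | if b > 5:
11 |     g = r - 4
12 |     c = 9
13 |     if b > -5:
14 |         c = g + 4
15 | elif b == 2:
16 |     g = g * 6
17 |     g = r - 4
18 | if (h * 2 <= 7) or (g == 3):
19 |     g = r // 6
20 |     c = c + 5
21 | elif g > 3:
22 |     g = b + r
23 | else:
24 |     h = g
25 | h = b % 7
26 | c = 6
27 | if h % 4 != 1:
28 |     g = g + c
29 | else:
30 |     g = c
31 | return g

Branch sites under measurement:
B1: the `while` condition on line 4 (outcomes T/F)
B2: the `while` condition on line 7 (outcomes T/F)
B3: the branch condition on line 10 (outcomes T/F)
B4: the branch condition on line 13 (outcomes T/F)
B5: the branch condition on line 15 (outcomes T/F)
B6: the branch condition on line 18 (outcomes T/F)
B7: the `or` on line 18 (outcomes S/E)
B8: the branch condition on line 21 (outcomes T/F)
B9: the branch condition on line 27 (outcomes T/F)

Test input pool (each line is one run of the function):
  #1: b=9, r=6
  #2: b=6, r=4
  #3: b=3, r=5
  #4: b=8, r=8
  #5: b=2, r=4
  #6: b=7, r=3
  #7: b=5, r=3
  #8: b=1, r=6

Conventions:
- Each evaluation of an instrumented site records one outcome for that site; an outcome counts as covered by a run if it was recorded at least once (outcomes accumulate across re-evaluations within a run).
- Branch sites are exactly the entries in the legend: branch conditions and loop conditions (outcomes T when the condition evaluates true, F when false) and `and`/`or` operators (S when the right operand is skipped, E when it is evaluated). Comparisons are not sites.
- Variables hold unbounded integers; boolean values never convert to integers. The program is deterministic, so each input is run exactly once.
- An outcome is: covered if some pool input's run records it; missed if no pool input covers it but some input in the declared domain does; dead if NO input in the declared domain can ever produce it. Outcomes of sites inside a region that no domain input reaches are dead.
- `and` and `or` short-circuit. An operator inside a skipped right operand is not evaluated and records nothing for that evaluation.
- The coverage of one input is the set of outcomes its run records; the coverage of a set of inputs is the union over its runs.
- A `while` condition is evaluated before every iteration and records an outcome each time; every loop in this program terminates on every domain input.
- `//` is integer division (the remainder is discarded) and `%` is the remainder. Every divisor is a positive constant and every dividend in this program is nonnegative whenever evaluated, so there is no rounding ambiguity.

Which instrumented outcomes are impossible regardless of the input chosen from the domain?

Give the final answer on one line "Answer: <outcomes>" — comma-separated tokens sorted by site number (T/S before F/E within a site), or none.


checking every outcome against all 60 domain inputs:
  B4=F: never recorded by any domain input -> dead
  reachable outcomes have witnesses, e.g. B1=T (e.g. b=1, r=4), B1=F (e.g. b=1, r=3), B2=T (e.g. b=1, r=3), B2=F (e.g. b=1, r=3)
Answer: B4=F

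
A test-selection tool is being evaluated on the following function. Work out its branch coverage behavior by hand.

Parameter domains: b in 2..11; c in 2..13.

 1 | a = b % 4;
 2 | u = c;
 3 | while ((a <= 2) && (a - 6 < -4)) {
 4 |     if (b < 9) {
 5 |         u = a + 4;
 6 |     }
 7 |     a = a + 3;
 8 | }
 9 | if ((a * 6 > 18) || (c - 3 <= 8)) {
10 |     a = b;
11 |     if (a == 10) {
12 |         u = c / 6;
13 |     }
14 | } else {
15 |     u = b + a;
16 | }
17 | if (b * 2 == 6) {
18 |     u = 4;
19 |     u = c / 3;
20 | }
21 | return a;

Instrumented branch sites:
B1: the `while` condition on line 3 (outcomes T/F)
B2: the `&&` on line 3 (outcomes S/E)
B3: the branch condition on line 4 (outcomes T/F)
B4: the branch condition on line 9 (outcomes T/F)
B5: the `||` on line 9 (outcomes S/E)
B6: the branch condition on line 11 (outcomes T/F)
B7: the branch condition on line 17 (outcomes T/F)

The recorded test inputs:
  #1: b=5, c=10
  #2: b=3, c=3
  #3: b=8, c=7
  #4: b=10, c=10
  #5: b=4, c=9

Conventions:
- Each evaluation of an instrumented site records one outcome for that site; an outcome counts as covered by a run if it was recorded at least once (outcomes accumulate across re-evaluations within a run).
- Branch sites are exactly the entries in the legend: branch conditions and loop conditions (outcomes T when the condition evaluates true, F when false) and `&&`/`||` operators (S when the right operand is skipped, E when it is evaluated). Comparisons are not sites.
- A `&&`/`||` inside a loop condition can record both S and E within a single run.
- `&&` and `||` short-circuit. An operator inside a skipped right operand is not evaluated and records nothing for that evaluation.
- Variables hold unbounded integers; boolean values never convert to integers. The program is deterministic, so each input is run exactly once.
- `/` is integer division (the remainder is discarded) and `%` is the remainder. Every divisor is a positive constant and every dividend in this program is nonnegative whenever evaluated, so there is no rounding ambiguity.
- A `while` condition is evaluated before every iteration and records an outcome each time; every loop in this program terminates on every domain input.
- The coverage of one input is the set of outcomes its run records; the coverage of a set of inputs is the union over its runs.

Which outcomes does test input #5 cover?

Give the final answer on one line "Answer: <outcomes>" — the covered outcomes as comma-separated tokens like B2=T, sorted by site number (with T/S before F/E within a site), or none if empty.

Running input #5 (b=4, c=9), event by event:
  B2->E, B1->T, B3->T, B2->S, B1->F, B5->E, B4->T, B6->F, B7->F
as a set, this run covers: B1=T, B1=F, B2=S, B2=E, B3=T, B4=T, B5=E, B6=F, B7=F

Answer: B1=T, B1=F, B2=S, B2=E, B3=T, B4=T, B5=E, B6=F, B7=F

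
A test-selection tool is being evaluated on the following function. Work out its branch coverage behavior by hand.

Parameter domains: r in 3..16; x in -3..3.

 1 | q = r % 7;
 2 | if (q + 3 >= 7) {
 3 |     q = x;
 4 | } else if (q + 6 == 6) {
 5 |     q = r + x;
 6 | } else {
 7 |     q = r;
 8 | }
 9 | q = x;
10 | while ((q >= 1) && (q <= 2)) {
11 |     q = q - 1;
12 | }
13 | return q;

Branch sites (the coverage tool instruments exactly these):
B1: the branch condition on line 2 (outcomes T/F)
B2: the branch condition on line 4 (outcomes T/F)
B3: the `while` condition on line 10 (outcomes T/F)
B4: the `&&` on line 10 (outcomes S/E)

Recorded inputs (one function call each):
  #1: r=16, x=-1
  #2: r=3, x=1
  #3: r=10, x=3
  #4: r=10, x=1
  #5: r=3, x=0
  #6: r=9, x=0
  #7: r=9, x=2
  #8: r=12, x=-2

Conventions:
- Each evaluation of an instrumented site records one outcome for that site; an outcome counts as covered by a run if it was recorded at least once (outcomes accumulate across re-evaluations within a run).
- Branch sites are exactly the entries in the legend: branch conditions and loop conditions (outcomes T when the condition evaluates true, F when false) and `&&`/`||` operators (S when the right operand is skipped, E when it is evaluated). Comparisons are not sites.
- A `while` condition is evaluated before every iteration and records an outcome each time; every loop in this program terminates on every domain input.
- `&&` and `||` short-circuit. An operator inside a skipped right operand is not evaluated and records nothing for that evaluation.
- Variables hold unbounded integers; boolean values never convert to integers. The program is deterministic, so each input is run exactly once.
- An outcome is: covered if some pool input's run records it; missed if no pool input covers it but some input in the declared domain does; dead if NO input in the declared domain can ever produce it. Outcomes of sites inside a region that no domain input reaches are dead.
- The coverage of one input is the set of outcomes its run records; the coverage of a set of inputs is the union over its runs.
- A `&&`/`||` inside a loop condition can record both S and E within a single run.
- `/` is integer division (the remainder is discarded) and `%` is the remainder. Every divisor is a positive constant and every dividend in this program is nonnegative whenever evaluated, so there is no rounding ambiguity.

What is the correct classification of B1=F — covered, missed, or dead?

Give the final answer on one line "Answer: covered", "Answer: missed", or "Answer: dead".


B1=F is recorded by pool input(s) 1, 2, 3, 4, 5, 6, 7 -> covered
Answer: covered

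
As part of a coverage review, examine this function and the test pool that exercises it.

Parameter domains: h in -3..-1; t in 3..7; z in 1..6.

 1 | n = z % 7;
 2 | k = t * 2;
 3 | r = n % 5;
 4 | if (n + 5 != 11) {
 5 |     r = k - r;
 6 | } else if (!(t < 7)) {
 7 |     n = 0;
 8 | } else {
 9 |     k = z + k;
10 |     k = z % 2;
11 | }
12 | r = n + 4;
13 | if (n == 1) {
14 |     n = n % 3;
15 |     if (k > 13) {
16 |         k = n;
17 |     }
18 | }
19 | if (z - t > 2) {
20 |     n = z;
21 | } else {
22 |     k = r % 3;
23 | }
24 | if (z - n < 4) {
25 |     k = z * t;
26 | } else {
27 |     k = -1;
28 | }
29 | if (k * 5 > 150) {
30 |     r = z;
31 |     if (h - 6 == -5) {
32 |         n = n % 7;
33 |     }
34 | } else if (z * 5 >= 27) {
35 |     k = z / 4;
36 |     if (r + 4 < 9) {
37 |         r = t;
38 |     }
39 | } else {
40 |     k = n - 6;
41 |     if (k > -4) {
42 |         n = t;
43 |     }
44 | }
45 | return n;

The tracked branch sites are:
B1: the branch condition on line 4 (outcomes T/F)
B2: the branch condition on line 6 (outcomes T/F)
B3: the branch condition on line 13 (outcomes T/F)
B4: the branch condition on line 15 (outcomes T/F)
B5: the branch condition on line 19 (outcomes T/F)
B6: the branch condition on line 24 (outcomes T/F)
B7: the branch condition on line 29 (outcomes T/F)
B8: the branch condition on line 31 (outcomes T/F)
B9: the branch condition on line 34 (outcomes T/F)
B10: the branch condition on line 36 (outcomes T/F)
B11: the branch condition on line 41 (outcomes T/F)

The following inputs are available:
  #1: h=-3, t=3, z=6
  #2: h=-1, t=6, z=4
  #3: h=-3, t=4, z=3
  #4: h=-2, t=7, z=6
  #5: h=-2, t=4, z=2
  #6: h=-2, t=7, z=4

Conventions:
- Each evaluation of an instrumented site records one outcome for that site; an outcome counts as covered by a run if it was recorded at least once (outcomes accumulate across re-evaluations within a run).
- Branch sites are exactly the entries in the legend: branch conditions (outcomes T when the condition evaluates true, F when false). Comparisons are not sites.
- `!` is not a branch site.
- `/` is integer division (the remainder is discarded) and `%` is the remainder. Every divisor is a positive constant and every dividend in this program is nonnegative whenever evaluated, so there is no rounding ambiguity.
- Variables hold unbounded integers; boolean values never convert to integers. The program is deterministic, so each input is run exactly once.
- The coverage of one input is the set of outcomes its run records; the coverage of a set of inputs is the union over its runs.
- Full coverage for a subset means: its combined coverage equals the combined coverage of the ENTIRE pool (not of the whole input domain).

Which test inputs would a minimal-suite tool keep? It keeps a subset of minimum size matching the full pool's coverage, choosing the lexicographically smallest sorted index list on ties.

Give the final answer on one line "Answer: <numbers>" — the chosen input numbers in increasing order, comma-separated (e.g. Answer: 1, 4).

run #1 (h=-3, t=3, z=6) records B1=F, B2=F, B3=F, B5=T, B6=T, B7=F, B9=T, B10=F
run #2 (h=-1, t=6, z=4) records B1=T, B3=F, B5=F, B6=T, B7=F, B9=F, B11=T
run #3 (h=-3, t=4, z=3) records B1=T, B3=F, B5=F, B6=T, B7=F, B9=F, B11=T
run #4 (h=-2, t=7, z=6) records B1=F, B2=T, B3=F, B5=F, B6=F, B7=F, B9=T, B10=T
run #5 (h=-2, t=4, z=2) records B1=T, B3=F, B5=F, B6=T, B7=F, B9=F, B11=F
run #6 (h=-2, t=7, z=4) records B1=T, B3=F, B5=F, B6=T, B7=F, B9=F, B11=T
pool-wide coverage (16 outcomes): B1=T, B1=F, B2=T, B2=F, B3=F, B5=T, B5=F, B6=T, B6=F, B7=F, B9=T, B9=F, B10=T, B10=F, B11=T, B11=F
checked all size-1 subsets: none covers 16 outcomes (max 8/16)
checked all size-2 subsets: none covers 16 outcomes (max 12/16)
checked all size-3 subsets: none covers 16 outcomes (max 15/16)
inputs {1, 2, 4, 5} (size 4) cover everything; no size-4 subset with a lexicographically smaller index list covers all 16

Answer: 1, 2, 4, 5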